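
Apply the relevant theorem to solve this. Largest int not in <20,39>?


gcd(20,39)=1 => F=ab-a-b=20*39-20-39=780-59=721


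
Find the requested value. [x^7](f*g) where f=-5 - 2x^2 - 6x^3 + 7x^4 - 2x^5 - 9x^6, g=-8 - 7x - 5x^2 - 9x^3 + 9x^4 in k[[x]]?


[x^7] = sum a_i*b_j, i+j=7
  -6*9=-54
  7*-9=-63
  -2*-5=10
  -9*-7=63
Sum=-44


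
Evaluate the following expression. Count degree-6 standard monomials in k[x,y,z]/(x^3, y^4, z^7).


Need i<3, j<4, k<7 with i+j+k=6.
For each i, j ranges over max(0,6-i-6)..min(3,6-i):
  i=0: j in [0,3] -> 4
  i=1: j in [0,3] -> 4
  i=2: j in [0,3] -> 4
H(6) = 4+4+4 = 12


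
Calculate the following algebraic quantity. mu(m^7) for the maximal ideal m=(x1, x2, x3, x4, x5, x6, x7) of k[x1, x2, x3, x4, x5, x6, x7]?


Graded Nakayama: mu(m^d) = dim_k (m^d/m^(d+1)) = #degree-7 monomials in 7 vars
C(n+d-1,d)=C(13,7)=1716


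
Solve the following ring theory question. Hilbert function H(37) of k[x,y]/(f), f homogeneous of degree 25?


H(t)=d for t>=d-1.
d=25, t=37
H(37)=25


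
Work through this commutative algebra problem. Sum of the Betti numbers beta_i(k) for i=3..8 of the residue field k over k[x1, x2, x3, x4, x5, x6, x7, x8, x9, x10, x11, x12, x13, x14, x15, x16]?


Koszul resolution: beta_i(k)=C(n,i), n=16
C(16,3)=560, C(16,4)=1820, C(16,5)=4368, C(16,6)=8008, C(16,7)=11440, C(16,8)=12870
Sum=39066


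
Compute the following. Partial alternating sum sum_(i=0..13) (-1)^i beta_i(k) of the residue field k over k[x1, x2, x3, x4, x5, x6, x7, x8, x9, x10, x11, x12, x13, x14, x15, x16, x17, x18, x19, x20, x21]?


Koszul resolution: beta_i(k)=C(n,i), n=21
sum_(i=0..p) (-1)^i C(n,i) = (-1)^p C(n-1,p)
(-1)^13*C(20,13) = (-1)^13*77520 = -77520


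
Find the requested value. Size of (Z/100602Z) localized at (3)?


3-primary part: 100602=3^7*46
Size=3^7=2187


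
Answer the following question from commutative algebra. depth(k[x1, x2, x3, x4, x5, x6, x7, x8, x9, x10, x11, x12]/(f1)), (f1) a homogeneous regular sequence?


depth(R)=12
depth(R/I)=12-1=11


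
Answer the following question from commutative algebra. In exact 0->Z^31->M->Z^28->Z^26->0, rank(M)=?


Alt sum=0:
(-1)^0*31 + (-1)^1*? + (-1)^2*28 + (-1)^3*26=0
rank(M)=33


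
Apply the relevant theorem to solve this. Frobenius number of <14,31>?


gcd(14,31)=1 => F=ab-a-b=14*31-14-31=434-45=389


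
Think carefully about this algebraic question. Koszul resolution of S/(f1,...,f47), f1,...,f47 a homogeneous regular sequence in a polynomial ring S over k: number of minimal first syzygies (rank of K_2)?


Regular sequence => Koszul complex is the minimal free resolution.
Syz_1 minimally generated by Koszul relations f_i*e_j - f_j*e_i (i<j): mu(Syz_1) = beta_2 = C(m,2) = m(m-1)/2
m=47
47*46/2 = 1081


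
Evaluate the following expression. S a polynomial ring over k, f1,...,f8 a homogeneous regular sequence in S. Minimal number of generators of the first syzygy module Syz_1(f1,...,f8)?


Regular sequence => Koszul complex is the minimal free resolution.
Syz_1 minimally generated by Koszul relations f_i*e_j - f_j*e_i (i<j): mu(Syz_1) = beta_2 = C(m,2) = m(m-1)/2
m=8
8*7/2 = 28


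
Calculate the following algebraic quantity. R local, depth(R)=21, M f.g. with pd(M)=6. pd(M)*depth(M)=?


pd+depth=21
depth=21-6=15
pd*depth=6*15=90


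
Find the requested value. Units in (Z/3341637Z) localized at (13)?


Local ring = Z/371293Z.
phi(371293) = 13^4*(13-1) = 342732


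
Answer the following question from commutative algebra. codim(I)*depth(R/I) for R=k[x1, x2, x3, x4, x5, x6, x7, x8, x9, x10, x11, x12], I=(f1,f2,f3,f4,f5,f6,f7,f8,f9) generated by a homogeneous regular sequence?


codim=9, depth=dim(R/I)=12-9=3
Product=9*3=27


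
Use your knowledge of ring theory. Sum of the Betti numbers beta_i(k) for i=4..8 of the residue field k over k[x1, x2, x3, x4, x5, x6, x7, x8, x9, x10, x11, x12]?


Koszul resolution: beta_i(k)=C(n,i), n=12
C(12,4)=495, C(12,5)=792, C(12,6)=924, C(12,7)=792, C(12,8)=495
Sum=3498


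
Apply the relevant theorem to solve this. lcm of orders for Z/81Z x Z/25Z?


Exponent = lcm of the cyclic orders; pairwise coprime => product.
3^4*5^2=81*25=2025


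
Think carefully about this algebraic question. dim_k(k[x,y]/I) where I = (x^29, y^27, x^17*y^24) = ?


k[x,y]/I, I = (x^29, y^27, x^17*y^24)
Rect: 29x27=783. Corner: (29-17)x(27-24)=36.
dim = 783-36 = 747


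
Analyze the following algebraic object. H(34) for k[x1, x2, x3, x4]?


C(d+n-1,n-1)=C(37,3)=7770


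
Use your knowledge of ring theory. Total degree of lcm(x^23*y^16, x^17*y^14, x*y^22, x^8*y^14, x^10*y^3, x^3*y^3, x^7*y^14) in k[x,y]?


lcm = componentwise max:
x: max(23,17,1,8,10,3,7)=23
y: max(16,14,22,14,3,3,14)=22
Total=23+22=45


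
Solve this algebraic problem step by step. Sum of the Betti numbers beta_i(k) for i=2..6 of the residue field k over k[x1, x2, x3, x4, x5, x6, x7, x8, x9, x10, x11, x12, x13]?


Koszul resolution: beta_i(k)=C(n,i), n=13
C(13,2)=78, C(13,3)=286, C(13,4)=715, C(13,5)=1287, C(13,6)=1716
Sum=4082


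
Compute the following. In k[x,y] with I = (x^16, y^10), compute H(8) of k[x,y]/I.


k[x,y], I = (x^16, y^10), d = 8
Need i < 16 and d-i < 10.
Range: 0 <= i <= 8.
H(8) = 9


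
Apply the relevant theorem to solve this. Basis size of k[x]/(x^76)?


Basis: 1,x,...,x^75
dim=76


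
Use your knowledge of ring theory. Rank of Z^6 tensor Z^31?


rank(M(x)N) = rank(M)*rank(N)
6*31 = 186


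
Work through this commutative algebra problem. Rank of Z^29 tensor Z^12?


rank(M(x)N) = rank(M)*rank(N)
29*12 = 348


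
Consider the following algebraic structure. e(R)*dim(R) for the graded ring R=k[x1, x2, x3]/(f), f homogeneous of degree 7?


e(R)=deg(f)=7, dim(R)=3-1=2
e*dim=7*2=14


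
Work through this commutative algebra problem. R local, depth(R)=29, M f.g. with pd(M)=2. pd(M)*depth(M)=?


pd+depth=29
depth=29-2=27
pd*depth=2*27=54


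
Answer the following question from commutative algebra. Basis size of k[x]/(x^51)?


Basis: 1,x,...,x^50
dim=51


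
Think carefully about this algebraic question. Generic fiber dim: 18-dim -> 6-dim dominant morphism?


dim(fiber)=dim(X)-dim(Y)=18-6=12


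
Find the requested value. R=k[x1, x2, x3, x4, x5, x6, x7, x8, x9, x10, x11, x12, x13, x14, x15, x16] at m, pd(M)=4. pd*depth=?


pd+depth=16
depth=16-4=12
pd*depth=4*12=48


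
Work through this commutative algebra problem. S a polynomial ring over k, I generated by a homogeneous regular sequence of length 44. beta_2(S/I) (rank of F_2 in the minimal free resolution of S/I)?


Regular sequence => Koszul complex is the minimal free resolution.
Syz_1 minimally generated by Koszul relations f_i*e_j - f_j*e_i (i<j): mu(Syz_1) = beta_2 = C(m,2) = m(m-1)/2
m=44
44*43/2 = 946


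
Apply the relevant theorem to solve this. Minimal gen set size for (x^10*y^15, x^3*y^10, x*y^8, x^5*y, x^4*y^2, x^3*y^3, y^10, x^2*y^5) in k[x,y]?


Remove redundant (divisible by others).
x^10*y^15 redundant.
x^3*y^10 redundant.
Min: x^5*y, x^4*y^2, x^3*y^3, x^2*y^5, x*y^8, y^10
Count=6


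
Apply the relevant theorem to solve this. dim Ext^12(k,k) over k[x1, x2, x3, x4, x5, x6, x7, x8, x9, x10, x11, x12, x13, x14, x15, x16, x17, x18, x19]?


C(n,i)=C(19,12)=50388


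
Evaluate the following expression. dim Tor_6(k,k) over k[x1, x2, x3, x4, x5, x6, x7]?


Koszul: C(n,i)=C(7,6)=7


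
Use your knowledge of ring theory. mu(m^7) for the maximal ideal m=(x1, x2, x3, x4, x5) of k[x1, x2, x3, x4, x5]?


Graded Nakayama: mu(m^d) = dim_k (m^d/m^(d+1)) = #degree-7 monomials in 5 vars
C(n+d-1,d)=C(11,7)=330


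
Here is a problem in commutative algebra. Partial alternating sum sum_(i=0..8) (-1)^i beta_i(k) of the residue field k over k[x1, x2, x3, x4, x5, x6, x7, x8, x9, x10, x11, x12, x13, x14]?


Koszul resolution: beta_i(k)=C(n,i), n=14
sum_(i=0..p) (-1)^i C(n,i) = (-1)^p C(n-1,p)
(-1)^8*C(13,8) = (-1)^8*1287 = 1287


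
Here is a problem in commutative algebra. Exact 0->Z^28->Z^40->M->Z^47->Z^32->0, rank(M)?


Alt sum=0:
(-1)^0*28 + (-1)^1*40 + (-1)^2*? + (-1)^3*47 + (-1)^4*32=0
rank(M)=27


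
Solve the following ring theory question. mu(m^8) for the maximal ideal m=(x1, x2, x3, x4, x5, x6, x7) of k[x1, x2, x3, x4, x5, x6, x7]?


Graded Nakayama: mu(m^d) = dim_k (m^d/m^(d+1)) = #degree-8 monomials in 7 vars
C(n+d-1,d)=C(14,8)=3003


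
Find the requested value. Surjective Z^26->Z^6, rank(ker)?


rank(ker) = 26-6 = 20


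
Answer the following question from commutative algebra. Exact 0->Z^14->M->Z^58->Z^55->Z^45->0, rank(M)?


Alt sum=0:
(-1)^0*14 + (-1)^1*? + (-1)^2*58 + (-1)^3*55 + (-1)^4*45=0
rank(M)=62


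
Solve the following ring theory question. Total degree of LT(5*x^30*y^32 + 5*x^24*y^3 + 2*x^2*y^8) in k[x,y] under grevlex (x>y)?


LT: 5*x^30*y^32
deg_x=30, deg_y=32
Total=30+32=62


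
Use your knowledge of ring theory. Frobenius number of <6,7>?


gcd(6,7)=1 => F=ab-a-b=6*7-6-7=42-13=29


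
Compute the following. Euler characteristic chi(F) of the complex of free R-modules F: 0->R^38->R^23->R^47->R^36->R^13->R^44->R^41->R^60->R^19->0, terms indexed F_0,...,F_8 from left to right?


chi = sum (-1)^i * rank:
(-1)^0*38=38
(-1)^1*23=-23
(-1)^2*47=47
(-1)^3*36=-36
(-1)^4*13=13
(-1)^5*44=-44
(-1)^6*41=41
(-1)^7*60=-60
(-1)^8*19=19
chi=-5


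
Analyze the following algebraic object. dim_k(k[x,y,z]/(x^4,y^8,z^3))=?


Basis: x^iy^jz^k, i<4,j<8,k<3
4*8*3=96


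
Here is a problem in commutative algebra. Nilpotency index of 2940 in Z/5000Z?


2940^k mod 5000:
k=1: 2940
k=2: 3600
k=3: 4000
k=4: 0
First zero at k = 4


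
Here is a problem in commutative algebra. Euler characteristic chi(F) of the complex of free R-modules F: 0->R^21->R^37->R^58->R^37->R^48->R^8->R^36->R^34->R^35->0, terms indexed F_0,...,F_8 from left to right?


chi = sum (-1)^i * rank:
(-1)^0*21=21
(-1)^1*37=-37
(-1)^2*58=58
(-1)^3*37=-37
(-1)^4*48=48
(-1)^5*8=-8
(-1)^6*36=36
(-1)^7*34=-34
(-1)^8*35=35
chi=82


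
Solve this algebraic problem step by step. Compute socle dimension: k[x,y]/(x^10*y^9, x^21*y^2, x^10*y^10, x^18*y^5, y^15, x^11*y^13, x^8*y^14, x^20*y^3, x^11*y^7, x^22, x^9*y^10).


Socle = ann(m) = span of standard monomials u with x*u, y*u in I (staircase corners).
Redundant generators: x^11*y^13, x^10*y^10
Minimal generators: x^22, x^21*y^2, x^20*y^3, x^18*y^5, x^11*y^7, x^10*y^9, x^9*y^10, x^8*y^14, y^15
Corners: x^7y^14, x^8y^13, x^9y^9, x^10y^8, x^17y^6, x^19y^4, x^20y^2, x^21y
Socle dim=8


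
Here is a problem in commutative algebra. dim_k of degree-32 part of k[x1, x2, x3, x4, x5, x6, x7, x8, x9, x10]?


C(d+n-1,n-1)=C(41,9)=350343565


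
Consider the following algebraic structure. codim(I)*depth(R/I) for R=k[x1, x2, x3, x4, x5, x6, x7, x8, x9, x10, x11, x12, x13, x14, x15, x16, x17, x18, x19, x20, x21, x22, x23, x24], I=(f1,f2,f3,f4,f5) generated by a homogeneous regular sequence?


codim=5, depth=dim(R/I)=24-5=19
Product=5*19=95


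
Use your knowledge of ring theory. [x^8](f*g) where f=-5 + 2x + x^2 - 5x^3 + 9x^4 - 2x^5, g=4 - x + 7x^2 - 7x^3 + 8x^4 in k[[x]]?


[x^8] = sum a_i*b_j, i+j=8
  9*8=72
  -2*-7=14
Sum=86


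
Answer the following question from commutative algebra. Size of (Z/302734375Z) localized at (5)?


5-primary part: 302734375=5^10*31
Size=5^10=9765625


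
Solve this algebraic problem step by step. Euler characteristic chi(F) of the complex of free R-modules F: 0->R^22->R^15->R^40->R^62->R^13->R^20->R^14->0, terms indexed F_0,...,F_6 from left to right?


chi = sum (-1)^i * rank:
(-1)^0*22=22
(-1)^1*15=-15
(-1)^2*40=40
(-1)^3*62=-62
(-1)^4*13=13
(-1)^5*20=-20
(-1)^6*14=14
chi=-8


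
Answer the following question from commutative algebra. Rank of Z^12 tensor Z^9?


rank(M(x)N) = rank(M)*rank(N)
12*9 = 108


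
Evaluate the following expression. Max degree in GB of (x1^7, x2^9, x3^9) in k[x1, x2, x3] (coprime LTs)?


Pure powers, coprime LTs => already GB.
Degrees: 7, 9, 9
Max=9


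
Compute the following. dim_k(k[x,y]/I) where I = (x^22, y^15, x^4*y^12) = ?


k[x,y]/I, I = (x^22, y^15, x^4*y^12)
Rect: 22x15=330. Corner: (22-4)x(15-12)=54.
dim = 330-54 = 276


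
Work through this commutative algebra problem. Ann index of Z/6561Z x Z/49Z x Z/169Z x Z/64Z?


Exponent = lcm of the cyclic orders; pairwise coprime => product.
3^8*7^2*13^2*2^6=6561*49*169*64=3477225024


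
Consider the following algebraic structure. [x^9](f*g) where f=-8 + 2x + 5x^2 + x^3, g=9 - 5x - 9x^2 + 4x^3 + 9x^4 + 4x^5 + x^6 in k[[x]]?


[x^9] = sum a_i*b_j, i+j=9
  1*1=1
Sum=1


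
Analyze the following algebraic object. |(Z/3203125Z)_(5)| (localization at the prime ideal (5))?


5-primary part: 3203125=5^7*41
Size=5^7=78125


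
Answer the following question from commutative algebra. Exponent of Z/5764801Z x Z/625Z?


Exponent = lcm of the cyclic orders; pairwise coprime => product.
7^8*5^4=5764801*625=3603000625


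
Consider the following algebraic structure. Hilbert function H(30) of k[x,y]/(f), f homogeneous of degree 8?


H(t)=d for t>=d-1.
d=8, t=30
H(30)=8


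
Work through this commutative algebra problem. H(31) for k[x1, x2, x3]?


C(d+n-1,n-1)=C(33,2)=528


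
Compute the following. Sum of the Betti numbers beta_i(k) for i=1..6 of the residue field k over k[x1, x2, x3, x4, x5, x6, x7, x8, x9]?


Koszul resolution: beta_i(k)=C(n,i), n=9
C(9,1)=9, C(9,2)=36, C(9,3)=84, C(9,4)=126, C(9,5)=126, C(9,6)=84
Sum=465


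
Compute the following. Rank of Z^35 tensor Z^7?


rank(M(x)N) = rank(M)*rank(N)
35*7 = 245


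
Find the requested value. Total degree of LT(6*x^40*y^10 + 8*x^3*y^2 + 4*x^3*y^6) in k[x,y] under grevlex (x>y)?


LT: 6*x^40*y^10
deg_x=40, deg_y=10
Total=40+10=50


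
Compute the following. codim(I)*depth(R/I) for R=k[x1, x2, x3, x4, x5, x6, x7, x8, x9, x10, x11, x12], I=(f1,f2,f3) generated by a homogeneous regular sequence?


codim=3, depth=dim(R/I)=12-3=9
Product=3*9=27


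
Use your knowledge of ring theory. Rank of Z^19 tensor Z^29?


rank(M(x)N) = rank(M)*rank(N)
19*29 = 551


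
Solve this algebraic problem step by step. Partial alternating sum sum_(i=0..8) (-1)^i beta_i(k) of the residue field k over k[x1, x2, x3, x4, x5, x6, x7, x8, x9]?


Koszul resolution: beta_i(k)=C(n,i), n=9
sum_(i=0..p) (-1)^i C(n,i) = (-1)^p C(n-1,p)
(-1)^8*C(8,8) = (-1)^8*1 = 1


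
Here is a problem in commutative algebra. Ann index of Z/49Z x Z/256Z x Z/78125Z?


Exponent = lcm of the cyclic orders; pairwise coprime => product.
7^2*2^8*5^7=49*256*78125=980000000


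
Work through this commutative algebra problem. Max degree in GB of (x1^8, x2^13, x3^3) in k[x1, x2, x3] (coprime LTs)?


Pure powers, coprime LTs => already GB.
Degrees: 8, 13, 3
Max=13


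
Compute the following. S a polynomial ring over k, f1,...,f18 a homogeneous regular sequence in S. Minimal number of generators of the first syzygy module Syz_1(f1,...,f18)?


Regular sequence => Koszul complex is the minimal free resolution.
Syz_1 minimally generated by Koszul relations f_i*e_j - f_j*e_i (i<j): mu(Syz_1) = beta_2 = C(m,2) = m(m-1)/2
m=18
18*17/2 = 153


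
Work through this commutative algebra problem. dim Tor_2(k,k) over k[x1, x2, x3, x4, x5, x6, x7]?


Koszul: C(n,i)=C(7,2)=21


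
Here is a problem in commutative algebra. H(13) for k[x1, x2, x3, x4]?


C(d+n-1,n-1)=C(16,3)=560


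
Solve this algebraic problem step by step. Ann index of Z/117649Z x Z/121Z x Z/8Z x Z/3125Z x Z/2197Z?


Exponent = lcm of the cyclic orders; pairwise coprime => product.
7^6*11^2*2^3*5^5*13^3=117649*121*8*3125*2197=781886430325000


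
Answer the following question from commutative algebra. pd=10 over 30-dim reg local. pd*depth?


pd+depth=30
depth=30-10=20
pd*depth=10*20=200


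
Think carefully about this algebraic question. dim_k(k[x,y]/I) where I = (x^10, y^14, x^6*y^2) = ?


k[x,y]/I, I = (x^10, y^14, x^6*y^2)
Rect: 10x14=140. Corner: (10-6)x(14-2)=48.
dim = 140-48 = 92


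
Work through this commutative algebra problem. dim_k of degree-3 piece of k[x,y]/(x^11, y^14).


k[x,y], I = (x^11, y^14), d = 3
Need i < 11 and d-i < 14.
Range: 0 <= i <= 3.
H(3) = 4


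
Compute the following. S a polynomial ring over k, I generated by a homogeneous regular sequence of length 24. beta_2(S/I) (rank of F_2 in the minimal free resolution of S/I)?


Regular sequence => Koszul complex is the minimal free resolution.
Syz_1 minimally generated by Koszul relations f_i*e_j - f_j*e_i (i<j): mu(Syz_1) = beta_2 = C(m,2) = m(m-1)/2
m=24
24*23/2 = 276


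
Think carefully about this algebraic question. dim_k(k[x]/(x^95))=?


Basis: 1,x,...,x^94
dim=95


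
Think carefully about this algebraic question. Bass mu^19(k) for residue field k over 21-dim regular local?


C(n,i)=C(21,19)=210


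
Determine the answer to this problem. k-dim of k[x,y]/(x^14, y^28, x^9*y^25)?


k[x,y]/I, I = (x^14, y^28, x^9*y^25)
Rect: 14x28=392. Corner: (14-9)x(28-25)=15.
dim = 392-15 = 377


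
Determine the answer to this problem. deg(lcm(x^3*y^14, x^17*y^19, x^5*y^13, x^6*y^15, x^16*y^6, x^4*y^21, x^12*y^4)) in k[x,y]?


lcm = componentwise max:
x: max(3,17,5,6,16,4,12)=17
y: max(14,19,13,15,6,21,4)=21
Total=17+21=38


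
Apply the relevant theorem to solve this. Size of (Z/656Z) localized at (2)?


2-primary part: 656=2^4*41
Size=2^4=16


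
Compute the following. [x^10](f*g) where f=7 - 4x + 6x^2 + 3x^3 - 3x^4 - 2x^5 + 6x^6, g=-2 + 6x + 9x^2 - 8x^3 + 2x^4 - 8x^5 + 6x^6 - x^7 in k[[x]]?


[x^10] = sum a_i*b_j, i+j=10
  3*-1=-3
  -3*6=-18
  -2*-8=16
  6*2=12
Sum=7


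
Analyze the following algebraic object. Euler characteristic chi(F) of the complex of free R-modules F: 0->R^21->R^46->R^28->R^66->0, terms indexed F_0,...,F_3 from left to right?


chi = sum (-1)^i * rank:
(-1)^0*21=21
(-1)^1*46=-46
(-1)^2*28=28
(-1)^3*66=-66
chi=-63


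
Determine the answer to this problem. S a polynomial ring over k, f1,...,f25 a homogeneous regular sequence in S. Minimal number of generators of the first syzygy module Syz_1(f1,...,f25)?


Regular sequence => Koszul complex is the minimal free resolution.
Syz_1 minimally generated by Koszul relations f_i*e_j - f_j*e_i (i<j): mu(Syz_1) = beta_2 = C(m,2) = m(m-1)/2
m=25
25*24/2 = 300


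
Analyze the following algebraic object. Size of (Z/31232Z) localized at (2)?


2-primary part: 31232=2^9*61
Size=2^9=512


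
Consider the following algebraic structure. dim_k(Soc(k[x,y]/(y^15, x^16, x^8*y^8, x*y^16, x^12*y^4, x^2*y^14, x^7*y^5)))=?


Socle = ann(m) = span of standard monomials u with x*u, y*u in I (staircase corners).
Redundant generators: x^8*y^8, x*y^16
Minimal generators: x^16, x^12*y^4, x^7*y^5, x^2*y^14, y^15
Corners: xy^14, x^6y^13, x^11y^4, x^15y^3
Socle dim=4


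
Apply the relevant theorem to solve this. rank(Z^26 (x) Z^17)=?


rank(M(x)N) = rank(M)*rank(N)
26*17 = 442


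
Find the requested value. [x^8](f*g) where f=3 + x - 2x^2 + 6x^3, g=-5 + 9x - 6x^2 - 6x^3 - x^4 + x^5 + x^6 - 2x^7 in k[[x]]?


[x^8] = sum a_i*b_j, i+j=8
  1*-2=-2
  -2*1=-2
  6*1=6
Sum=2


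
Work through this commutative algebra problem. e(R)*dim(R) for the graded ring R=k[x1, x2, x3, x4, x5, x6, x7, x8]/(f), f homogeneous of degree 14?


e(R)=deg(f)=14, dim(R)=8-1=7
e*dim=14*7=98


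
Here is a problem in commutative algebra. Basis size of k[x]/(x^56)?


Basis: 1,x,...,x^55
dim=56


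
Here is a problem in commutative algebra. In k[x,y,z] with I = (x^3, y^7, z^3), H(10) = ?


Need i<3, j<7, k<3 with i+j+k=10.
For each i, j ranges over max(0,10-i-2)..min(6,10-i):
  i=0: j in [8,6] -> 0
  i=1: j in [7,6] -> 0
  i=2: j in [6,6] -> 1
H(10) = 0+0+1 = 1


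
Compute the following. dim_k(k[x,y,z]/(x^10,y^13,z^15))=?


Basis: x^iy^jz^k, i<10,j<13,k<15
10*13*15=1950


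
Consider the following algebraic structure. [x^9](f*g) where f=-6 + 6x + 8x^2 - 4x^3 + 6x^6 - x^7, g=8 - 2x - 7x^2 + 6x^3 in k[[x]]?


[x^9] = sum a_i*b_j, i+j=9
  6*6=36
  -1*-7=7
Sum=43


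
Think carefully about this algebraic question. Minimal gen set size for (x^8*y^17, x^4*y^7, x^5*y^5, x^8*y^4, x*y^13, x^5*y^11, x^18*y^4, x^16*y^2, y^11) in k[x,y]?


Remove redundant (divisible by others).
x^8*y^17 redundant.
x*y^13 redundant.
x^18*y^4 redundant.
x^5*y^11 redundant.
Min: x^16*y^2, x^8*y^4, x^5*y^5, x^4*y^7, y^11
Count=5


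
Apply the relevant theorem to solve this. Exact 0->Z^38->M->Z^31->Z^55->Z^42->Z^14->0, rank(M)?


Alt sum=0:
(-1)^0*38 + (-1)^1*? + (-1)^2*31 + (-1)^3*55 + (-1)^4*42 + (-1)^5*14=0
rank(M)=42


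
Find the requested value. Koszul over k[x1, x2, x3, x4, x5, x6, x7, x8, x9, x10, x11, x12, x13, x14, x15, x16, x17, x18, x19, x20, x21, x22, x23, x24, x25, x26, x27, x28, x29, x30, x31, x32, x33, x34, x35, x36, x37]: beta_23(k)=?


C(n,i)=C(37,23)=6107086800


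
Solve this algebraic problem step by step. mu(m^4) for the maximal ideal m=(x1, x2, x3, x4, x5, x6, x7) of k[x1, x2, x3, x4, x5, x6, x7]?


Graded Nakayama: mu(m^d) = dim_k (m^d/m^(d+1)) = #degree-4 monomials in 7 vars
C(n+d-1,d)=C(10,4)=210


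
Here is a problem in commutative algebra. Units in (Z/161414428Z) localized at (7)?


Local ring = Z/40353607Z.
phi(40353607) = 7^8*(7-1) = 34588806


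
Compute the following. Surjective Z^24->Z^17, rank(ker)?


rank(ker) = 24-17 = 7


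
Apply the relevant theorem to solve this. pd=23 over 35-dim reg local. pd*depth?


pd+depth=35
depth=35-23=12
pd*depth=23*12=276


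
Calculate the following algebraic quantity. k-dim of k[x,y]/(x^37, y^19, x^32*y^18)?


k[x,y]/I, I = (x^37, y^19, x^32*y^18)
Rect: 37x19=703. Corner: (37-32)x(19-18)=5.
dim = 703-5 = 698


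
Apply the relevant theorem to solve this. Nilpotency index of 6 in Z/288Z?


6^k mod 288:
k=1: 6
k=2: 36
k=3: 216
k=4: 144
k=5: 0
First zero at k = 5


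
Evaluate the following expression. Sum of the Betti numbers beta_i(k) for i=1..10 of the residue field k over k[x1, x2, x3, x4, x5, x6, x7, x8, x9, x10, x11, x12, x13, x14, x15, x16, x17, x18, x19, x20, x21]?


Koszul resolution: beta_i(k)=C(n,i), n=21
C(21,1)=21, C(21,2)=210, C(21,3)=1330, C(21,4)=5985, C(21,5)=20349, C(21,6)=54264, C(21,7)=116280, C(21,8)=203490, C(21,9)=293930, C(21,10)=352716
Sum=1048575


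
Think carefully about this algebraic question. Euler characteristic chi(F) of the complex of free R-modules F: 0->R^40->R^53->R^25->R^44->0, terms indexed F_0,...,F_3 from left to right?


chi = sum (-1)^i * rank:
(-1)^0*40=40
(-1)^1*53=-53
(-1)^2*25=25
(-1)^3*44=-44
chi=-32


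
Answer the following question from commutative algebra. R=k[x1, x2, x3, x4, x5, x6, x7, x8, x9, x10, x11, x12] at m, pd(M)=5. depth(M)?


pd+depth=depth(R)=12
depth=12-5=7


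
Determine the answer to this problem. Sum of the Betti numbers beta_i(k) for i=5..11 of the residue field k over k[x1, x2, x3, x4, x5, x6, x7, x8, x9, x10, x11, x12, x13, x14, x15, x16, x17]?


Koszul resolution: beta_i(k)=C(n,i), n=17
C(17,5)=6188, C(17,6)=12376, C(17,7)=19448, C(17,8)=24310, C(17,9)=24310, C(17,10)=19448, C(17,11)=12376
Sum=118456


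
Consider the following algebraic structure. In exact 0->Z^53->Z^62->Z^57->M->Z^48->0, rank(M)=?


Alt sum=0:
(-1)^0*53 + (-1)^1*62 + (-1)^2*57 + (-1)^3*? + (-1)^4*48=0
rank(M)=96


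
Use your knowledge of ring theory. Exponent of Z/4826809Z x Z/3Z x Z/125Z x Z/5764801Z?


Exponent = lcm of the cyclic orders; pairwise coprime => product.
13^6*3^1*5^3*7^8=4826809*3*125*5764801=10434597506253375


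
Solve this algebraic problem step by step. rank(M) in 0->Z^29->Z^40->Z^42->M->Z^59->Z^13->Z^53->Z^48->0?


Alt sum=0:
(-1)^0*29 + (-1)^1*40 + (-1)^2*42 + (-1)^3*? + (-1)^4*59 + (-1)^5*13 + (-1)^6*53 + (-1)^7*48=0
rank(M)=82


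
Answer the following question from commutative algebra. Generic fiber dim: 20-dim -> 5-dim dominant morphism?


dim(fiber)=dim(X)-dim(Y)=20-5=15


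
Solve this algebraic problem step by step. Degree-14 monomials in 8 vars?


C(d+n-1,n-1)=C(21,7)=116280


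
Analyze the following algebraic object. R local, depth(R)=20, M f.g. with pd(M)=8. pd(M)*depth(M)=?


pd+depth=20
depth=20-8=12
pd*depth=8*12=96


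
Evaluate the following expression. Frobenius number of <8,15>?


gcd(8,15)=1 => F=ab-a-b=8*15-8-15=120-23=97


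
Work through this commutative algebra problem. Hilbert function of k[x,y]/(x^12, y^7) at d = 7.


k[x,y], I = (x^12, y^7), d = 7
Need i < 12 and d-i < 7.
Range: 1 <= i <= 7.
H(7) = 7


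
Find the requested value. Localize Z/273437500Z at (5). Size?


5-primary part: 273437500=5^10*28
Size=5^10=9765625


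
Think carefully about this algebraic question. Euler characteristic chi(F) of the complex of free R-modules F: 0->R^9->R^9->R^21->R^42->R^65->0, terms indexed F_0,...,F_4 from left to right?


chi = sum (-1)^i * rank:
(-1)^0*9=9
(-1)^1*9=-9
(-1)^2*21=21
(-1)^3*42=-42
(-1)^4*65=65
chi=44


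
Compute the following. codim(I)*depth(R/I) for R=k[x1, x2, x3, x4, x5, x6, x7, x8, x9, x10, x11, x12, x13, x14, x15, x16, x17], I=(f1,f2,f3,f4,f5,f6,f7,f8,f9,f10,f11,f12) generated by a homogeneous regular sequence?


codim=12, depth=dim(R/I)=17-12=5
Product=12*5=60


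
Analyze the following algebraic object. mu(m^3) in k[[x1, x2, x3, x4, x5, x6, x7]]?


C(n+d-1,d)=C(9,3)=84


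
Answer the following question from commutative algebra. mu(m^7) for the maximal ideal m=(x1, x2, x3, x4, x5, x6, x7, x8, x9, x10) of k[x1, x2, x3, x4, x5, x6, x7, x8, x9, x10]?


Graded Nakayama: mu(m^d) = dim_k (m^d/m^(d+1)) = #degree-7 monomials in 10 vars
C(n+d-1,d)=C(16,7)=11440


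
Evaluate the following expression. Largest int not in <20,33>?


gcd(20,33)=1 => F=ab-a-b=20*33-20-33=660-53=607


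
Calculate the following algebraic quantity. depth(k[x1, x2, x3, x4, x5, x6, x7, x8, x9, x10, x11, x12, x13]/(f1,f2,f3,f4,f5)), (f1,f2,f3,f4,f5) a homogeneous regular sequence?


depth(R)=13
depth(R/I)=13-5=8


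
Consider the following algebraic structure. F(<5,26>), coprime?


gcd(5,26)=1 => F=ab-a-b=5*26-5-26=130-31=99


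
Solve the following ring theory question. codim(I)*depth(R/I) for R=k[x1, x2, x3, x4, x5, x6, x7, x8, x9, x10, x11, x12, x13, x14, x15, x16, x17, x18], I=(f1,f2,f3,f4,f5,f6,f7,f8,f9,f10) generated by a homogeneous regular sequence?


codim=10, depth=dim(R/I)=18-10=8
Product=10*8=80


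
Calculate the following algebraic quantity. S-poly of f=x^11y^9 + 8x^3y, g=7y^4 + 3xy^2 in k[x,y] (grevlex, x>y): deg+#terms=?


LT(f)=x^11y^9, LT(g)=7y^4
lcm(LM)=x^11y^9
S(f,g) (scaled by 7 to clear denominators) = 7*f - x^11y^5*g = -3x^12y^7 + 56x^3y
2 terms, deg 19.
19+2=21


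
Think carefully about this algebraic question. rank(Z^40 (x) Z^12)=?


rank(M(x)N) = rank(M)*rank(N)
40*12 = 480


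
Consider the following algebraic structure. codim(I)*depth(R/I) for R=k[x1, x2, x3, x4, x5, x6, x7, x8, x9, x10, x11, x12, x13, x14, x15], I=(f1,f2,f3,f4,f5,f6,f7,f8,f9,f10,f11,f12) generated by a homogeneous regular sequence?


codim=12, depth=dim(R/I)=15-12=3
Product=12*3=36


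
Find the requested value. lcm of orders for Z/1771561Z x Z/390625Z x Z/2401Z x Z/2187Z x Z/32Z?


Exponent = lcm of the cyclic orders; pairwise coprime => product.
11^6*5^8*7^4*3^7*2^5=1771561*390625*2401*2187*32=116280547258837500000


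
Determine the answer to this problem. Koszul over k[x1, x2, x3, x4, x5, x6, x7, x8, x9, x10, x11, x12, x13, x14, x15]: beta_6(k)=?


C(n,i)=C(15,6)=5005


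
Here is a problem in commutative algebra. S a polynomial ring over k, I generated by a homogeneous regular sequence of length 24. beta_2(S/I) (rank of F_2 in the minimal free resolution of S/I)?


Regular sequence => Koszul complex is the minimal free resolution.
Syz_1 minimally generated by Koszul relations f_i*e_j - f_j*e_i (i<j): mu(Syz_1) = beta_2 = C(m,2) = m(m-1)/2
m=24
24*23/2 = 276


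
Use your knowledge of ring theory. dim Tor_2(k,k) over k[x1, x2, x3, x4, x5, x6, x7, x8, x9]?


Koszul: C(n,i)=C(9,2)=36


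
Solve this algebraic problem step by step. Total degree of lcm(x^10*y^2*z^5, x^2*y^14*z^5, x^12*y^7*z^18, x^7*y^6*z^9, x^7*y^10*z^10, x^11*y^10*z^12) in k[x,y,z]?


lcm = componentwise max:
x: max(10,2,12,7,7,11)=12
y: max(2,14,7,6,10,10)=14
z: max(5,5,18,9,10,12)=18
Total=12+14+18=44


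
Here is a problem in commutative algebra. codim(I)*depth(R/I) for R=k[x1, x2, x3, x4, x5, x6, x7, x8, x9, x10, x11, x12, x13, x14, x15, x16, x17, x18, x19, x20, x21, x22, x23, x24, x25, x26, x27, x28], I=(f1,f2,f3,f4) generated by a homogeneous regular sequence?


codim=4, depth=dim(R/I)=28-4=24
Product=4*24=96


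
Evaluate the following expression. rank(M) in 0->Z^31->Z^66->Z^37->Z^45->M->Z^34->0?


Alt sum=0:
(-1)^0*31 + (-1)^1*66 + (-1)^2*37 + (-1)^3*45 + (-1)^4*? + (-1)^5*34=0
rank(M)=77


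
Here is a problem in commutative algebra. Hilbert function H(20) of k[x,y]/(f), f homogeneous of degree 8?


H(t)=d for t>=d-1.
d=8, t=20
H(20)=8


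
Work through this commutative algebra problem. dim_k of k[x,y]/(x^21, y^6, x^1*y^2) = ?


k[x,y]/I, I = (x^21, y^6, x^1*y^2)
Rect: 21x6=126. Corner: (21-1)x(6-2)=80.
dim = 126-80 = 46


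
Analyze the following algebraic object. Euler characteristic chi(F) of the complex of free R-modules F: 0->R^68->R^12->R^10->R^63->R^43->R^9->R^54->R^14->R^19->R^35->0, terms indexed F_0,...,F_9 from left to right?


chi = sum (-1)^i * rank:
(-1)^0*68=68
(-1)^1*12=-12
(-1)^2*10=10
(-1)^3*63=-63
(-1)^4*43=43
(-1)^5*9=-9
(-1)^6*54=54
(-1)^7*14=-14
(-1)^8*19=19
(-1)^9*35=-35
chi=61


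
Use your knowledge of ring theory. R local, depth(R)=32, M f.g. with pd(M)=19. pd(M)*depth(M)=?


pd+depth=32
depth=32-19=13
pd*depth=19*13=247


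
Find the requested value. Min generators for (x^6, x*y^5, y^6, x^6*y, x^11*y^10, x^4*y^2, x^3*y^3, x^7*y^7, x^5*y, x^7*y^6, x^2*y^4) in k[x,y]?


Remove redundant (divisible by others).
x^11*y^10 redundant.
x^6*y redundant.
x^7*y^6 redundant.
x^7*y^7 redundant.
Min: x^6, x^5*y, x^4*y^2, x^3*y^3, x^2*y^4, x*y^5, y^6
Count=7


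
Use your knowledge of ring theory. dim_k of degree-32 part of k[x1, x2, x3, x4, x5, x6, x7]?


C(d+n-1,n-1)=C(38,6)=2760681


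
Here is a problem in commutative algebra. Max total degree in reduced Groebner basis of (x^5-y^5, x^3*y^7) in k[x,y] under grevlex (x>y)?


LT(f1)=x^5, LT(f2)=x^3y^7, lcm=x^5y^7
S(f1,f2) = y^7*f1 - x^2*f2 = -y^12
Reduced GB = {f1, f2, y^12}; degrees 5, 10, 12
Max = 12


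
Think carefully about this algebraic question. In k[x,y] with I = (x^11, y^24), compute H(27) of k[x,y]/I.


k[x,y], I = (x^11, y^24), d = 27
Need i < 11 and d-i < 24.
Range: 4 <= i <= 10.
H(27) = 7


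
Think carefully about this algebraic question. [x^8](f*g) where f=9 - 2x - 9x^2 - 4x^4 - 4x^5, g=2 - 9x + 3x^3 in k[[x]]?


[x^8] = sum a_i*b_j, i+j=8
  -4*3=-12
Sum=-12


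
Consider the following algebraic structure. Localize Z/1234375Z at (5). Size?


5-primary part: 1234375=5^6*79
Size=5^6=15625


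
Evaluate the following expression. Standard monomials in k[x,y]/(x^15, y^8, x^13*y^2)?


k[x,y]/I, I = (x^15, y^8, x^13*y^2)
Rect: 15x8=120. Corner: (15-13)x(8-2)=12.
dim = 120-12 = 108


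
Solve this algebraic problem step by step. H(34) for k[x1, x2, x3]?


C(d+n-1,n-1)=C(36,2)=630


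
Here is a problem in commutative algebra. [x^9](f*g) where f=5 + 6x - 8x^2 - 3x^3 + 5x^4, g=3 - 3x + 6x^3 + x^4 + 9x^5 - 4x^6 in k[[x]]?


[x^9] = sum a_i*b_j, i+j=9
  -3*-4=12
  5*9=45
Sum=57


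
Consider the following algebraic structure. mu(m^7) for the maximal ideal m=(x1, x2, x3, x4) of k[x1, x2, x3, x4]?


Graded Nakayama: mu(m^d) = dim_k (m^d/m^(d+1)) = #degree-7 monomials in 4 vars
C(n+d-1,d)=C(10,7)=120


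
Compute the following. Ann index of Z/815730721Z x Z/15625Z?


Exponent = lcm of the cyclic orders; pairwise coprime => product.
13^8*5^6=815730721*15625=12745792515625


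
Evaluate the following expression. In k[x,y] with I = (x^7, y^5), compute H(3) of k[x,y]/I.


k[x,y], I = (x^7, y^5), d = 3
Need i < 7 and d-i < 5.
Range: 0 <= i <= 3.
H(3) = 4


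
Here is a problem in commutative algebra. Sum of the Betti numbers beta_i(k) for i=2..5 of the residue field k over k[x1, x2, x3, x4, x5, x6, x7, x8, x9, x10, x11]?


Koszul resolution: beta_i(k)=C(n,i), n=11
C(11,2)=55, C(11,3)=165, C(11,4)=330, C(11,5)=462
Sum=1012


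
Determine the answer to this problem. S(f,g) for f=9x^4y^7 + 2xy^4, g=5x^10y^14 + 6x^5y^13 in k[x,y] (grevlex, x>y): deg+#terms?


LT(f)=9x^4y^7, LT(g)=5x^10y^14
lcm(LM)=x^10y^14
S(f,g) (scaled by 45 to clear denominators) = 5x^6y^7*f - 9*g = 10x^7y^11 - 54x^5y^13
2 terms, deg 18.
18+2=20


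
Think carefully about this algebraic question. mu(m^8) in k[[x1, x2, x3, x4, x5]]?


C(n+d-1,d)=C(12,8)=495


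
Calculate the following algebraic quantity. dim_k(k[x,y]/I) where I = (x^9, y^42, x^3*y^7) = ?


k[x,y]/I, I = (x^9, y^42, x^3*y^7)
Rect: 9x42=378. Corner: (9-3)x(42-7)=210.
dim = 378-210 = 168


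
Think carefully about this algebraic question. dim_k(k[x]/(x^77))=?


Basis: 1,x,...,x^76
dim=77


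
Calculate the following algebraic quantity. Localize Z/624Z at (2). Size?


2-primary part: 624=2^4*39
Size=2^4=16


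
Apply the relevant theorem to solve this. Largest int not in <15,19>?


gcd(15,19)=1 => F=ab-a-b=15*19-15-19=285-34=251


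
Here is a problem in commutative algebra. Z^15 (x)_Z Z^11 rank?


rank(M(x)N) = rank(M)*rank(N)
15*11 = 165


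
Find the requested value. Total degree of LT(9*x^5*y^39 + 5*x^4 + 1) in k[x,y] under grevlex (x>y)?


LT: 9*x^5*y^39
deg_x=5, deg_y=39
Total=5+39=44


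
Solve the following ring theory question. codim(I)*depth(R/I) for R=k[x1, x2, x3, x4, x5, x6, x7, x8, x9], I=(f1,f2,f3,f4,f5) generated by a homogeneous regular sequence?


codim=5, depth=dim(R/I)=9-5=4
Product=5*4=20


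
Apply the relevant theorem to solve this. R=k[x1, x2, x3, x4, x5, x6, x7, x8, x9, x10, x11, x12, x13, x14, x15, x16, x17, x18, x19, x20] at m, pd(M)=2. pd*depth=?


pd+depth=20
depth=20-2=18
pd*depth=2*18=36


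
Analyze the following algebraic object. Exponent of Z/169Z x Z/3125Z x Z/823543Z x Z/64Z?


Exponent = lcm of the cyclic orders; pairwise coprime => product.
13^2*5^5*7^7*2^6=169*3125*823543*64=27835753400000


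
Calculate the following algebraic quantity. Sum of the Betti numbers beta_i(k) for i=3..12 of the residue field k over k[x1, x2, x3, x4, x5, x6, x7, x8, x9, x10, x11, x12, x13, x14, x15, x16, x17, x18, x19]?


Koszul resolution: beta_i(k)=C(n,i), n=19
C(19,3)=969, C(19,4)=3876, C(19,5)=11628, C(19,6)=27132, C(19,7)=50388, C(19,8)=75582, C(19,9)=92378, C(19,10)=92378, C(19,11)=75582, C(19,12)=50388
Sum=480301


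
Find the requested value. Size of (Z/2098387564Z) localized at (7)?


7-primary part: 2098387564=7^9*52
Size=7^9=40353607


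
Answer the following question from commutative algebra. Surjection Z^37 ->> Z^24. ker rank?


rank(ker) = 37-24 = 13


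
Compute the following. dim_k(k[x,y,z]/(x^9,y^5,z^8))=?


Basis: x^iy^jz^k, i<9,j<5,k<8
9*5*8=360


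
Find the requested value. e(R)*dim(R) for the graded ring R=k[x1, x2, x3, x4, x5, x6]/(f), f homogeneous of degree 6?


e(R)=deg(f)=6, dim(R)=6-1=5
e*dim=6*5=30


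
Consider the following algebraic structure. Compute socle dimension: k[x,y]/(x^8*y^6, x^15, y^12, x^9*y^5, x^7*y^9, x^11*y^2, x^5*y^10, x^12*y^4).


Socle = ann(m) = span of standard monomials u with x*u, y*u in I (staircase corners).
Redundant generators: x^12*y^4
Minimal generators: x^15, x^11*y^2, x^9*y^5, x^8*y^6, x^7*y^9, x^5*y^10, y^12
Corners: x^4y^11, x^6y^9, x^7y^8, x^8y^5, x^10y^4, x^14y
Socle dim=6


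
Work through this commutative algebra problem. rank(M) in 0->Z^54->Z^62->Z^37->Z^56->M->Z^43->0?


Alt sum=0:
(-1)^0*54 + (-1)^1*62 + (-1)^2*37 + (-1)^3*56 + (-1)^4*? + (-1)^5*43=0
rank(M)=70


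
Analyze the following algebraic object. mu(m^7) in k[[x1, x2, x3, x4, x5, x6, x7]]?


C(n+d-1,d)=C(13,7)=1716


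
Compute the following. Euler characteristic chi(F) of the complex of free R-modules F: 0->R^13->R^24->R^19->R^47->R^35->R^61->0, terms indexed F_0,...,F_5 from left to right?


chi = sum (-1)^i * rank:
(-1)^0*13=13
(-1)^1*24=-24
(-1)^2*19=19
(-1)^3*47=-47
(-1)^4*35=35
(-1)^5*61=-61
chi=-65


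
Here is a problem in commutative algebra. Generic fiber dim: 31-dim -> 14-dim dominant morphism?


dim(fiber)=dim(X)-dim(Y)=31-14=17


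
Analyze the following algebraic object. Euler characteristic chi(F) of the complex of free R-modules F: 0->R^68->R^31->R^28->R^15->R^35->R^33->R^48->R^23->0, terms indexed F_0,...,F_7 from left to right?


chi = sum (-1)^i * rank:
(-1)^0*68=68
(-1)^1*31=-31
(-1)^2*28=28
(-1)^3*15=-15
(-1)^4*35=35
(-1)^5*33=-33
(-1)^6*48=48
(-1)^7*23=-23
chi=77


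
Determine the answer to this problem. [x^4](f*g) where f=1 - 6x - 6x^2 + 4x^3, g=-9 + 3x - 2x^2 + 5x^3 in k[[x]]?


[x^4] = sum a_i*b_j, i+j=4
  -6*5=-30
  -6*-2=12
  4*3=12
Sum=-6


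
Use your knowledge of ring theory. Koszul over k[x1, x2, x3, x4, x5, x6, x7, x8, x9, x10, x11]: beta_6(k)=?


C(n,i)=C(11,6)=462


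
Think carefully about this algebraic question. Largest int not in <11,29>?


gcd(11,29)=1 => F=ab-a-b=11*29-11-29=319-40=279


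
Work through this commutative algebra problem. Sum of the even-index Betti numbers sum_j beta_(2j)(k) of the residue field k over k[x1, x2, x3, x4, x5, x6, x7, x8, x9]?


Koszul resolution: beta_i(k)=C(n,i), n=9
sum_even C(9,i) = 2^(n-1) = 2^8 = 256


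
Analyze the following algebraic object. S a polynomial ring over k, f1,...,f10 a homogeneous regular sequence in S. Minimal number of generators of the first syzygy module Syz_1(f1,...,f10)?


Regular sequence => Koszul complex is the minimal free resolution.
Syz_1 minimally generated by Koszul relations f_i*e_j - f_j*e_i (i<j): mu(Syz_1) = beta_2 = C(m,2) = m(m-1)/2
m=10
10*9/2 = 45


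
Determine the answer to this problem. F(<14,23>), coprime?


gcd(14,23)=1 => F=ab-a-b=14*23-14-23=322-37=285


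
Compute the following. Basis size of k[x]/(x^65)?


Basis: 1,x,...,x^64
dim=65


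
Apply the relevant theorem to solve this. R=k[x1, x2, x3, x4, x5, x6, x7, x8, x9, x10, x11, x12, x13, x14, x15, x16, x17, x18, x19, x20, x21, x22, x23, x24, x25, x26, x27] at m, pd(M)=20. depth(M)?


pd+depth=depth(R)=27
depth=27-20=7


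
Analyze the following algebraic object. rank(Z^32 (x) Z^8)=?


rank(M(x)N) = rank(M)*rank(N)
32*8 = 256


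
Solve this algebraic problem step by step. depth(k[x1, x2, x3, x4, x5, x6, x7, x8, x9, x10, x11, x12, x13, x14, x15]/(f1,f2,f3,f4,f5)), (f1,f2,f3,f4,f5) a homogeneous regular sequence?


depth(R)=15
depth(R/I)=15-5=10


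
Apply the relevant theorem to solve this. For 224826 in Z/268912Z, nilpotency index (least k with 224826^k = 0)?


224826^k mod 268912:
k=1: 224826
k=2: 148372
k=3: 156408
k=4: 38416
k=5: 0
First zero at k = 5


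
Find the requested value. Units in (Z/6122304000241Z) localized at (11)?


Local ring = Z/214358881Z.
phi(214358881) = 11^7*(11-1) = 194871710


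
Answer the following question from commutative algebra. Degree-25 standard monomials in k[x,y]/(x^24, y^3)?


k[x,y], I = (x^24, y^3), d = 25
Need i < 24 and d-i < 3.
Range: 23 <= i <= 23.
H(25) = 1


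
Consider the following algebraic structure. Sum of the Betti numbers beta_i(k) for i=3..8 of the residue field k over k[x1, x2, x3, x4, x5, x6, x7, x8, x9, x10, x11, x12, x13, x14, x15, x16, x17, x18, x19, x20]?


Koszul resolution: beta_i(k)=C(n,i), n=20
C(20,3)=1140, C(20,4)=4845, C(20,5)=15504, C(20,6)=38760, C(20,7)=77520, C(20,8)=125970
Sum=263739
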